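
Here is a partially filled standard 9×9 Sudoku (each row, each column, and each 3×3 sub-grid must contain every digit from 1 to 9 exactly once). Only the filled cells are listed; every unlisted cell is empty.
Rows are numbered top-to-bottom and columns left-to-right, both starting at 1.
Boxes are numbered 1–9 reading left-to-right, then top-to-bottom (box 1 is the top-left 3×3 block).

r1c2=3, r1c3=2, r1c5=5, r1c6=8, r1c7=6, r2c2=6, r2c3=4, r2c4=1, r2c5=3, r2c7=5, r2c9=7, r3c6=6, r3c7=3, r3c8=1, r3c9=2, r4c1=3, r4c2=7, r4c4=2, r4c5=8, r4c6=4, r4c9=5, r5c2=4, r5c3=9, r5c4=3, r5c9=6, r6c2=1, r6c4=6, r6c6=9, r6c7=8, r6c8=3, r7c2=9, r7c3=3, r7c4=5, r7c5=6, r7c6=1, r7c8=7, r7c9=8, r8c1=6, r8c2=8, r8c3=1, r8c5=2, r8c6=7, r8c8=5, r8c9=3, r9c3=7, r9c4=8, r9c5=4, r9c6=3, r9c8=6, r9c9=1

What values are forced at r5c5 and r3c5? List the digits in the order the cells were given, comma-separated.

1,9

For r5c5:
  Consider where 1 can go in column 5.
  r3c5 is out (row 3 already has a 1).
  r6c5 is out (row 6 already has a 1).
  So the only cell in column 5 that can hold 1 is r5c5.
  So r5c5 = 1.
For r3c5:
  Consider where 9 can go in column 5.
  r5c5 is out (row 5 already has a 9).
  r6c5 is out (row 6 already has a 9).
  So the only cell in column 5 that can hold 9 is r3c5.
  So r3c5 = 9.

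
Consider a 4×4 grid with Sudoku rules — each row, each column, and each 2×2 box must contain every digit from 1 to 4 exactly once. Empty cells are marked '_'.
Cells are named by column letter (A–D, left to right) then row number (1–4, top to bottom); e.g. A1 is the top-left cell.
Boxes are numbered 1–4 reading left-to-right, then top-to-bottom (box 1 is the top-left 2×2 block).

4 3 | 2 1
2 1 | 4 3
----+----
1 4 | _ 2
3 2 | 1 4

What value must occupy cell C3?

3

Row 3 already contains {1, 2, 4}.
Column C already contains {1, 2, 4}.
Its 2×2 block (box 4) already contains {1, 2, 4}.
The only value from 1–4 not eliminated is 3, so C3 = 3.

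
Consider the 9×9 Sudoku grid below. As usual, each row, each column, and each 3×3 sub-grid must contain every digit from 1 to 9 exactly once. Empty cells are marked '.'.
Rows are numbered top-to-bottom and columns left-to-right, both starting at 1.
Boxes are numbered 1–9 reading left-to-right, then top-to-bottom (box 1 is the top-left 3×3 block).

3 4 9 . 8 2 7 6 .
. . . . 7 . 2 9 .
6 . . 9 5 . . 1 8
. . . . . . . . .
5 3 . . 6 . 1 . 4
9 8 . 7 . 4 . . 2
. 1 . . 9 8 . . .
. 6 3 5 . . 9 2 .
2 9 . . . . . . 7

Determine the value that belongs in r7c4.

2

Cell r7c4 itself could take any of {2, 3, 4, 6} by direct elimination.
Consider where 2 can go in box 8.
r8c5 is out (row 8 already has a 2).
r8c6 is out (row 8 already has a 2).
r9c4 is out (row 9 already has a 2).
r9c5 is out (row 9 already has a 2).
r9c6 is out (row 9 already has a 2).
So the only cell in box 8 that can hold 2 is r7c4.
Therefore r7c4 = 2.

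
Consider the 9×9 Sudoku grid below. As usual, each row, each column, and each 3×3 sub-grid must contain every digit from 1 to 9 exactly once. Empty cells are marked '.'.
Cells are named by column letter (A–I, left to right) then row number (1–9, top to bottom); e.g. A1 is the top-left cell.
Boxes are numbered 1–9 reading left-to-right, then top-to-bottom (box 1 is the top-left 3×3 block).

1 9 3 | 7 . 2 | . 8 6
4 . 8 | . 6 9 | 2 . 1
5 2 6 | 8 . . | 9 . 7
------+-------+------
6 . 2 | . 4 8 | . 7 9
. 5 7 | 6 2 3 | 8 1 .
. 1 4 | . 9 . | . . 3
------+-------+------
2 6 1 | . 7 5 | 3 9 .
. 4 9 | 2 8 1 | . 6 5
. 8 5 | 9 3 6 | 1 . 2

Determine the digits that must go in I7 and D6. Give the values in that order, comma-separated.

For I7:
  Consider where 8 can go in column I.
  I5 is out (row 5 already has a 8).
  So the only cell in column I that can hold 8 is I7.
  So I7 = 8.
For D6:
  Row 6 already contains {1, 3, 4, 9}.
  Column D already contains {2, 6, 7, 8, 9}.
  Its 3×3 block (box 5) already contains {2, 3, 4, 6, 8, 9}.
  The only value from 1–9 not eliminated is 5, so D6 = 5.

8,5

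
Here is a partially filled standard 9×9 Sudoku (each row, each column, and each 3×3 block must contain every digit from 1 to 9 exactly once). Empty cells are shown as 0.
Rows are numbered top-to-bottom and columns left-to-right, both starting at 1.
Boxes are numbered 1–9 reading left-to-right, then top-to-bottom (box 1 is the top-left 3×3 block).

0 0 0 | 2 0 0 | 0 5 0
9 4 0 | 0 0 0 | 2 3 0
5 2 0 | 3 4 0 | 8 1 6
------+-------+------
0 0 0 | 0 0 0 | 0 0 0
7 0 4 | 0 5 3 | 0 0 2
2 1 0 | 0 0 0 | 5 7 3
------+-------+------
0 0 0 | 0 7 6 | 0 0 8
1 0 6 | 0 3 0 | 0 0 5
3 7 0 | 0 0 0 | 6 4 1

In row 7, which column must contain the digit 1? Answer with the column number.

Consider where 1 can go in row 7.
r7c1 is out (column 1 already has a 1).
r7c2 is out (column 2 already has a 1).
r7c3 is out (box 7 already has a 1).
r7c7 is out (box 9 already has a 1).
r7c8 is out (column 8 already has a 1).
So the only cell in row 7 that can hold 1 is r7c4.
That is column 4.

4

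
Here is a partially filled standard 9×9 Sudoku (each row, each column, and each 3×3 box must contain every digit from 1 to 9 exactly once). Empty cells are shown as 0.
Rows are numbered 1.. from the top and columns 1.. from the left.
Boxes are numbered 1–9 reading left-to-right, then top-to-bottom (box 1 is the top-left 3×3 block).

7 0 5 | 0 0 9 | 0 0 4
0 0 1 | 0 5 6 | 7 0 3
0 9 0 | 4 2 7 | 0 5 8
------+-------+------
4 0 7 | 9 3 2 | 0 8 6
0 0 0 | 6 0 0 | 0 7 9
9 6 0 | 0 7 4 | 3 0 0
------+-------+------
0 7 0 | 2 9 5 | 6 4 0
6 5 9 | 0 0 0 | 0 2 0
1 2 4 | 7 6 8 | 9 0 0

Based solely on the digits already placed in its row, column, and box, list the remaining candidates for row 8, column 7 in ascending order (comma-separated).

Row 8 already contains {2, 5, 6, 9}.
Column 7 already contains {3, 6, 7, 9}.
Its 3×3 block (box 9) already contains {2, 4, 6, 9}.
Removing those from 1–9 leaves {1, 8} as the candidates for row 8, column 7.

1,8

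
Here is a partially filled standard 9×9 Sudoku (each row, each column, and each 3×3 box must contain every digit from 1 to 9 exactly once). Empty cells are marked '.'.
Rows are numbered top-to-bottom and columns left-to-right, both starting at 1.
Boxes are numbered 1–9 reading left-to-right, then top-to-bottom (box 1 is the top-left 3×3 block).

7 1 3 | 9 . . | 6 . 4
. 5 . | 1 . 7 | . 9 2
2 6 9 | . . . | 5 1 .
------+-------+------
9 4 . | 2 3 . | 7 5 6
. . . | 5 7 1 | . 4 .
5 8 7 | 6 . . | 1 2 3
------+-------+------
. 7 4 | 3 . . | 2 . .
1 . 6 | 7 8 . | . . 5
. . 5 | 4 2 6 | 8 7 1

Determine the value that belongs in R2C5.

Cell R2C5 itself could take any of {4, 6} by direct elimination.
Consider where 6 can go in row 2.
R2C1 is out (box 1 already has a 6).
R2C3 is out (column 3 already has a 6).
R2C7 is out (column 7 already has a 6).
So the only cell in row 2 that can hold 6 is R2C5.
Therefore R2C5 = 6.

6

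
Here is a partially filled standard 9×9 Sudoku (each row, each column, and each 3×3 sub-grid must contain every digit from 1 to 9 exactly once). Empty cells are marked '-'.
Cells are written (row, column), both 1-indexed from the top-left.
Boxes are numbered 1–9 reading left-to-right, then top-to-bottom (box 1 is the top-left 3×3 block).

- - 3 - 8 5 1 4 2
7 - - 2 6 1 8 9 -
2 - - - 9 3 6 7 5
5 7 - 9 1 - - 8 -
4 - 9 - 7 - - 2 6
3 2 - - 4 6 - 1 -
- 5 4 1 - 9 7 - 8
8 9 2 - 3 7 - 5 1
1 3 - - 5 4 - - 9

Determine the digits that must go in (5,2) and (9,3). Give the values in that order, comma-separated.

For (5,2):
  Consider where 1 can go in row 5.
  (5,4) is out (column 4 already has a 1).
  (5,6) is out (column 6 already has a 1).
  (5,7) is out (column 7 already has a 1).
  So the only cell in row 5 that can hold 1 is (5,2).
  So (5,2) = 1.
For (9,3):
  Consider where 7 can go in column 3.
  (2,3) is out (row 2 already has a 7).
  (3,3) is out (row 3 already has a 7).
  (4,3) is out (row 4 already has a 7).
  (6,3) is out (box 4 already has a 7).
  So the only cell in column 3 that can hold 7 is (9,3).
  So (9,3) = 7.

1,7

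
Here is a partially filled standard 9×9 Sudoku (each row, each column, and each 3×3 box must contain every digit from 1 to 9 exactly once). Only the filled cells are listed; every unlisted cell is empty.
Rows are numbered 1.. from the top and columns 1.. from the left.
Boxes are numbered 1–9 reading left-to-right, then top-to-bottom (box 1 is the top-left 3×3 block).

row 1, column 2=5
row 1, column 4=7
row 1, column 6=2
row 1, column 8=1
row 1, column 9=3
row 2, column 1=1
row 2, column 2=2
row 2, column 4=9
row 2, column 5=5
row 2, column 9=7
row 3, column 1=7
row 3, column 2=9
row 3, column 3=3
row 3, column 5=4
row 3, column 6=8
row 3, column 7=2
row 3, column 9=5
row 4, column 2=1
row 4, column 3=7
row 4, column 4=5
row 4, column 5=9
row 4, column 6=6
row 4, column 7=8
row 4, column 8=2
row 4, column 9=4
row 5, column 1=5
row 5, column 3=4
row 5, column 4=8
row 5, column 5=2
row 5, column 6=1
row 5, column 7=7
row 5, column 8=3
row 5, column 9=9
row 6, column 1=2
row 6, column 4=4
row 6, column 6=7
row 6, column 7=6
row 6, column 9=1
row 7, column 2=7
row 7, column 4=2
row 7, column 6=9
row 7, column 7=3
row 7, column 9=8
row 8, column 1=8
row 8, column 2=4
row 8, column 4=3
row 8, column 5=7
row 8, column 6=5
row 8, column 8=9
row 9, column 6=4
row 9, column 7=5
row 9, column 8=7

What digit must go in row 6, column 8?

5

Row 6 already contains {1, 2, 4, 6, 7}.
Column 8 already contains {1, 2, 3, 7, 9}.
Its 3×3 block (box 6) already contains {1, 2, 3, 4, 6, 7, 8, 9}.
The only value from 1–9 not eliminated is 5, so row 6, column 8 = 5.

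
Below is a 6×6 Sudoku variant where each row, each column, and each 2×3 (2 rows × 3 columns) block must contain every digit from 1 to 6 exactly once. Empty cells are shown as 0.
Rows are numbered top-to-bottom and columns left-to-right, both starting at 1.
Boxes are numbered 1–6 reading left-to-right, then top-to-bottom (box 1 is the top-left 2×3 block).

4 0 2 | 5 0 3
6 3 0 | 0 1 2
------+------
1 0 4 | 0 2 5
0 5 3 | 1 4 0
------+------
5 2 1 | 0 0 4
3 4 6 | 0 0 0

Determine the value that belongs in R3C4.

Cell R3C4 itself could take any of {3, 6} by direct elimination.
Consider where 3 can go in box 4.
R4C6 is out (row 4 already has a 3).
So the only cell in box 4 that can hold 3 is R3C4.
Therefore R3C4 = 3.

3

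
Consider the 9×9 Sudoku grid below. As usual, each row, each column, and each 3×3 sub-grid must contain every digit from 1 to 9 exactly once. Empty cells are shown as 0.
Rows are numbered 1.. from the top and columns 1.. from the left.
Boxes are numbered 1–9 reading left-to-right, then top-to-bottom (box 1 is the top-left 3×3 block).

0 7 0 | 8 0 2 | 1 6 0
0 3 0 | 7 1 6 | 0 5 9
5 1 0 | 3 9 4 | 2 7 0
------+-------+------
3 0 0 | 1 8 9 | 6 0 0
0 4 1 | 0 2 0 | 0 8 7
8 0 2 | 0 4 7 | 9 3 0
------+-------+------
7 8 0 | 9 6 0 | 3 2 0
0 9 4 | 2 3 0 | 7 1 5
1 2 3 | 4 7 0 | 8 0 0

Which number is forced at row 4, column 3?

Cell row 4, column 3 itself could take any of {5, 7} by direct elimination.
Consider where 7 can go in column 3.
row 1, column 3 is out (row 1 already has a 7).
row 2, column 3 is out (row 2 already has a 7).
row 3, column 3 is out (row 3 already has a 7).
row 7, column 3 is out (row 7 already has a 7).
So the only cell in column 3 that can hold 7 is row 4, column 3.
Therefore row 4, column 3 = 7.

7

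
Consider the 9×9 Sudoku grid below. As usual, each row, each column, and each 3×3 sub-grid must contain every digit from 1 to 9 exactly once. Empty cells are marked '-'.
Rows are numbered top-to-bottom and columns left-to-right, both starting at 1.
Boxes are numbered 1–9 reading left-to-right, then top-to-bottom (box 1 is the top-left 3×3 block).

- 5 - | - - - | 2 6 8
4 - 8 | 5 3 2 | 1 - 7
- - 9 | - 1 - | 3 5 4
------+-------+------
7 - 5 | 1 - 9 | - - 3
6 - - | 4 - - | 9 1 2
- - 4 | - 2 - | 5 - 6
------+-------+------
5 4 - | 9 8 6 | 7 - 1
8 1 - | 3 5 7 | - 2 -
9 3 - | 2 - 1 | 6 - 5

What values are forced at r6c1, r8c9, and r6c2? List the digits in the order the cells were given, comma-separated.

1,9,9

For r6c1:
  Consider where 1 can go in row 6.
  r6c2 is out (column 2 already has a 1).
  r6c4 is out (column 4 already has a 1).
  r6c6 is out (column 6 already has a 1).
  r6c8 is out (column 8 already has a 1).
  So the only cell in row 6 that can hold 1 is r6c1.
  So r6c1 = 1.
For r8c9:
  Row 8 already contains {1, 2, 3, 5, 7, 8}.
  Column 9 already contains {1, 2, 3, 4, 5, 6, 7, 8}.
  Its 3×3 block (box 9) already contains {1, 2, 5, 6, 7}.
  The only value from 1–9 not eliminated is 9, so r8c9 = 9.
For r6c2:
  Consider where 9 can go in row 6.
  r6c1 is out (column 1 already has a 9).
  r6c4 is out (column 4 already has a 9).
  r6c6 is out (column 6 already has a 9).
  r6c8 is out (box 6 already has a 9).
  So the only cell in row 6 that can hold 9 is r6c2.
  So r6c2 = 9.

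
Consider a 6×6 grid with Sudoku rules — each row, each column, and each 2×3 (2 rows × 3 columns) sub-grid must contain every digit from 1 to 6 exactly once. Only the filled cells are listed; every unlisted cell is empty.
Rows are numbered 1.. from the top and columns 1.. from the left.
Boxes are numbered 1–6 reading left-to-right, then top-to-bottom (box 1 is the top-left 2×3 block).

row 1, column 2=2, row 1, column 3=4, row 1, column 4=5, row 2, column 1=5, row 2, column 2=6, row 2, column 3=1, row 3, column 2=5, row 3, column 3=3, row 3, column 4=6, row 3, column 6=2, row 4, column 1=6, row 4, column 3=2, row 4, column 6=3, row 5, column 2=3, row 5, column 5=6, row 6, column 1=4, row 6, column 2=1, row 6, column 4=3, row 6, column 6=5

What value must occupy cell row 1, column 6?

6

Cell row 1, column 6 itself could take any of {1, 6} by direct elimination.
Consider where 6 can go in box 2.
row 1, column 5 is out (column 5 already has a 6).
row 2, column 4 is out (row 2 already has a 6).
row 2, column 5 is out (row 2 already has a 6).
row 2, column 6 is out (row 2 already has a 6).
So the only cell in box 2 that can hold 6 is row 1, column 6.
Therefore row 1, column 6 = 6.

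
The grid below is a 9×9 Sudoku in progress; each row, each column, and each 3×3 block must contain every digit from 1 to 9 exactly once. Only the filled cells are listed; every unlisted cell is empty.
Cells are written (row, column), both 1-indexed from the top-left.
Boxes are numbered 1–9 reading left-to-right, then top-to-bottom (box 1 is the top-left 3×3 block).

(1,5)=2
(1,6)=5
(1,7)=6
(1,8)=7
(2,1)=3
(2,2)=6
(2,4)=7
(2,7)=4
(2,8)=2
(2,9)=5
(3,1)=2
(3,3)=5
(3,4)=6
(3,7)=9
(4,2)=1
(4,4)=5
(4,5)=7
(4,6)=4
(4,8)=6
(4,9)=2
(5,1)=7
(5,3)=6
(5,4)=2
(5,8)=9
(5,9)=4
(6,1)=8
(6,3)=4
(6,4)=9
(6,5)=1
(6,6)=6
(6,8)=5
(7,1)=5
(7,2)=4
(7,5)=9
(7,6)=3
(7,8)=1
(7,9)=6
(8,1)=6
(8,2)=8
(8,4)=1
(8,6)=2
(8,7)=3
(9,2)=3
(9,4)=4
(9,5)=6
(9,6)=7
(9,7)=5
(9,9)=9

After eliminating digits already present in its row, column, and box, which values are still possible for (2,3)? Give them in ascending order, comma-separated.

1,8,9

Row 2 already contains {2, 3, 4, 5, 6, 7}.
Column 3 already contains {4, 5, 6}.
Its 3×3 block (box 1) already contains {2, 3, 5, 6}.
Removing those from 1–9 leaves {1, 8, 9} as the candidates for (2,3).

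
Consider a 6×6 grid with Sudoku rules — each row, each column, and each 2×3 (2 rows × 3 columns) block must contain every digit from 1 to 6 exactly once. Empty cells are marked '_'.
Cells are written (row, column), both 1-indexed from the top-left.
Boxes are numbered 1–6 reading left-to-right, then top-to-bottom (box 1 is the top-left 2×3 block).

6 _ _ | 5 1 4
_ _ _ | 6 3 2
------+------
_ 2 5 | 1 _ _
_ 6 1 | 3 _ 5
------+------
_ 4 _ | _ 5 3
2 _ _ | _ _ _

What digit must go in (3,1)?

3

Cell (3,1) itself could take any of {3, 4} by direct elimination.
Consider where 3 can go in column 1.
(2,1) is out (row 2 already has a 3).
(4,1) is out (row 4 already has a 3).
(5,1) is out (row 5 already has a 3).
So the only cell in column 1 that can hold 3 is (3,1).
Therefore (3,1) = 3.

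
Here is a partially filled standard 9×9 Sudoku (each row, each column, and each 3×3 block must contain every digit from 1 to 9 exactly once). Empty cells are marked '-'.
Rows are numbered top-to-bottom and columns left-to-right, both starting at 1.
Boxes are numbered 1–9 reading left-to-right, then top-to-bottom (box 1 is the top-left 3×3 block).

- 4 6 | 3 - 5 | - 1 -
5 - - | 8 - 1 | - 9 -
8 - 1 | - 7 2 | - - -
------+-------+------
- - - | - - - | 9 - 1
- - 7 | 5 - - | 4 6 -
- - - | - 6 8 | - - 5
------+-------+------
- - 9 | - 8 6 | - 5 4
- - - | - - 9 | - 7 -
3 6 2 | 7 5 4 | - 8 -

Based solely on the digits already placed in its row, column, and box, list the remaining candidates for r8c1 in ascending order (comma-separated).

1,4

Row 8 already contains {7, 9}.
Column 1 already contains {3, 5, 8}.
Its 3×3 block (box 7) already contains {2, 3, 6, 9}.
Removing those from 1–9 leaves {1, 4} as the candidates for r8c1.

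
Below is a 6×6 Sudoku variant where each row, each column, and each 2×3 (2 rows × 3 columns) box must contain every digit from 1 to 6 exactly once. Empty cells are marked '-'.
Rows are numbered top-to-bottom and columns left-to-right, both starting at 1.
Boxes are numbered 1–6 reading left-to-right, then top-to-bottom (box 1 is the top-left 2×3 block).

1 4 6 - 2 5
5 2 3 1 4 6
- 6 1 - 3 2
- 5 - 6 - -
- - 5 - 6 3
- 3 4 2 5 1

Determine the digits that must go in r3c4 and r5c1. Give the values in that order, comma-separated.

For r3c4:
  Consider where 5 can go in row 3.
  r3c1 is out (column 1 already has a 5).
  So the only cell in row 3 that can hold 5 is r3c4.
  So r3c4 = 5.
For r5c1:
  Row 5 already contains {3, 5, 6}.
  Column 1 already contains {1, 5}.
  Its 2×3 block (box 5) already contains {3, 4, 5}.
  The only value from 1–6 not eliminated is 2, so r5c1 = 2.

5,2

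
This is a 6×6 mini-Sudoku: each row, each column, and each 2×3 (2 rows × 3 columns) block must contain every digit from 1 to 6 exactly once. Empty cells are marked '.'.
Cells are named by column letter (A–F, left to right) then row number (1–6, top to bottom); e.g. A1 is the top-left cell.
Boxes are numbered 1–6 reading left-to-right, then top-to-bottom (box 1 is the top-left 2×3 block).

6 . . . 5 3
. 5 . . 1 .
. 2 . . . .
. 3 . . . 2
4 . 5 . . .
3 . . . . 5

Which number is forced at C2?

3

Cell C2 itself could take any of {2, 3, 4} by direct elimination.
Consider where 3 can go in column C.
C1 is out (row 1 already has a 3).
C3 is out (box 3 already has a 3).
C4 is out (row 4 already has a 3).
C6 is out (row 6 already has a 3).
So the only cell in column C that can hold 3 is C2.
Therefore C2 = 3.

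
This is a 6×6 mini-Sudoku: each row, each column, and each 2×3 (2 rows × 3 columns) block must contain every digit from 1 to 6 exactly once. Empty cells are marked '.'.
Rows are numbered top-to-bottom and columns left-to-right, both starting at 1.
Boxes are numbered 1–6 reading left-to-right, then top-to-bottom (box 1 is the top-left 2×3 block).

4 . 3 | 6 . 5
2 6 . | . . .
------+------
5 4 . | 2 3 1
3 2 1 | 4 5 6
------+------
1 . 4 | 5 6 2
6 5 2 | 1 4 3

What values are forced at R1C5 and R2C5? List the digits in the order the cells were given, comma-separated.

For R1C5:
  Consider where 2 can go in column 5.
  R2C5 is out (row 2 already has a 2).
  So the only cell in column 5 that can hold 2 is R1C5.
  So R1C5 = 2.
For R2C5:
  Row 2 already contains {2, 6}.
  Column 5 already contains {3, 4, 5, 6}.
  Its 2×3 block (box 2) already contains {5, 6}.
  The only value from 1–6 not eliminated is 1, so R2C5 = 1.

2,1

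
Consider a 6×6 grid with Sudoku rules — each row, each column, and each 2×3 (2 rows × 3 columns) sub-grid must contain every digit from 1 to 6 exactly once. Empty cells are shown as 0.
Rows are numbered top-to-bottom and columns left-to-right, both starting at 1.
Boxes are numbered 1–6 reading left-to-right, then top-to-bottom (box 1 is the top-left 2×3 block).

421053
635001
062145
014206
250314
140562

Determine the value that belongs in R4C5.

Row 4 already contains {1, 2, 4, 6}.
Column 5 already contains {1, 4, 5, 6}.
Its 2×3 block (box 4) already contains {1, 2, 4, 5, 6}.
The only value from 1–6 not eliminated is 3, so R4C5 = 3.

3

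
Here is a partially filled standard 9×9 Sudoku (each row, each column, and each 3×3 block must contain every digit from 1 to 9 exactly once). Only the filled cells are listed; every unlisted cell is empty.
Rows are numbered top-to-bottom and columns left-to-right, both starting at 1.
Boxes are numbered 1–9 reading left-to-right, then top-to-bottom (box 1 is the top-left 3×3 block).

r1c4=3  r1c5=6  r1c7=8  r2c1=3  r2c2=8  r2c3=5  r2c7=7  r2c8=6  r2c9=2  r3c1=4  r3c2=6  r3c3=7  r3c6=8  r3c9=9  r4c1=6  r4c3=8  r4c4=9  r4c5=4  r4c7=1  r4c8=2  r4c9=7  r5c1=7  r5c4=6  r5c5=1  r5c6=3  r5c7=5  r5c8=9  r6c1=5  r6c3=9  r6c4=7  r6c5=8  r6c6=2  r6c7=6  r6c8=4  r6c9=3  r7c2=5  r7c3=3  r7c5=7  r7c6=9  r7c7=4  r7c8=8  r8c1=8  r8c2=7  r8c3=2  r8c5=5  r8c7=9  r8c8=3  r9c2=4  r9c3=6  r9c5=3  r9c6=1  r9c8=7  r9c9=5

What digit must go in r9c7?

Row 9 already contains {1, 3, 4, 5, 6, 7}.
Column 7 already contains {1, 4, 5, 6, 7, 8, 9}.
Its 3×3 block (box 9) already contains {3, 4, 5, 7, 8, 9}.
The only value from 1–9 not eliminated is 2, so r9c7 = 2.

2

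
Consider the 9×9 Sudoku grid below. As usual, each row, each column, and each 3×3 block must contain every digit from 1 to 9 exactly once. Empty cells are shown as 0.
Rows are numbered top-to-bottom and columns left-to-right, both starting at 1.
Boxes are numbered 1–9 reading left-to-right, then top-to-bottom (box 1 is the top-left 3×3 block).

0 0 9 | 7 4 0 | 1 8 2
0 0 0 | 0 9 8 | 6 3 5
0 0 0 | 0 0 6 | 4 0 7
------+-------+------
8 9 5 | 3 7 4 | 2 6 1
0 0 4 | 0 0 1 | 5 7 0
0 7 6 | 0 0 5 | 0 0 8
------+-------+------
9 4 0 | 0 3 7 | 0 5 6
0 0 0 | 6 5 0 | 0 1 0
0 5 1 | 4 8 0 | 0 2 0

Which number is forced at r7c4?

1

Cell r7c4 itself could take any of {1, 2} by direct elimination.
Consider where 1 can go in row 7.
r7c3 is out (column 3 already has a 1).
r7c7 is out (column 7 already has a 1).
So the only cell in row 7 that can hold 1 is r7c4.
Therefore r7c4 = 1.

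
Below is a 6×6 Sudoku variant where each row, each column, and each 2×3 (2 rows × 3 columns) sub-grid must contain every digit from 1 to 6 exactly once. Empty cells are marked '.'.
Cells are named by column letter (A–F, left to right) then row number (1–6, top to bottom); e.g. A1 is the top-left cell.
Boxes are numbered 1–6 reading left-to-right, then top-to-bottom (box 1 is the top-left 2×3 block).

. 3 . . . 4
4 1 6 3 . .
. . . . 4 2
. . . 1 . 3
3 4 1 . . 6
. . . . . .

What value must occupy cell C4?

4

Cell C4 itself could take any of {2, 4, 5} by direct elimination.
Consider where 4 can go in box 3.
A3 is out (row 3 already has a 4).
B3 is out (row 3 already has a 4).
C3 is out (row 3 already has a 4).
A4 is out (column A already has a 4).
B4 is out (column B already has a 4).
So the only cell in box 3 that can hold 4 is C4.
Therefore C4 = 4.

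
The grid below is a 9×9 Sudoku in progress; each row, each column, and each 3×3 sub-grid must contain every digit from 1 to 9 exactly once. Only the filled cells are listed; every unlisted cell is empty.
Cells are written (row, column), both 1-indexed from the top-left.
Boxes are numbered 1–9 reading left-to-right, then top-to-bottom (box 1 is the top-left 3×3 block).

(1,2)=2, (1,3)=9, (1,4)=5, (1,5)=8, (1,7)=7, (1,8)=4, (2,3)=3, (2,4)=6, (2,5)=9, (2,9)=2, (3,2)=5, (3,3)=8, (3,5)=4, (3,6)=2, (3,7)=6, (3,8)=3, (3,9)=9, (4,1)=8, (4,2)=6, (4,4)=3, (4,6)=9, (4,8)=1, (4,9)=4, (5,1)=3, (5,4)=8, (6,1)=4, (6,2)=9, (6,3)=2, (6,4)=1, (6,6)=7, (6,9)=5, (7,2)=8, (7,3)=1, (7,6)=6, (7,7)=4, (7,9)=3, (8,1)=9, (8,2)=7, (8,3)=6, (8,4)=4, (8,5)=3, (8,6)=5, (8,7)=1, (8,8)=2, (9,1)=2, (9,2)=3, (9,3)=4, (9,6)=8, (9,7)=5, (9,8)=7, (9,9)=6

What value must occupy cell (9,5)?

Row 9 already contains {2, 3, 4, 5, 6, 7, 8}.
Column 5 already contains {3, 4, 8, 9}.
Its 3×3 block (box 8) already contains {3, 4, 5, 6, 8}.
The only value from 1–9 not eliminated is 1, so (9,5) = 1.

1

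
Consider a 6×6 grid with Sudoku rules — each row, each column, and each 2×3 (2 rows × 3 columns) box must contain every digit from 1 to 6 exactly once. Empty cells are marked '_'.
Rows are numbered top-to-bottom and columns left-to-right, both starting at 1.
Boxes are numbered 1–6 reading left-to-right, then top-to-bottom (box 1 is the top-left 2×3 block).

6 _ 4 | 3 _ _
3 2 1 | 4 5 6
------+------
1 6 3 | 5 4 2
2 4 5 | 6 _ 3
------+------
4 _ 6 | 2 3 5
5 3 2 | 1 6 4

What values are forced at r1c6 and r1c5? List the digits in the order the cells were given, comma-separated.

For r1c6:
  Row 1 already contains {3, 4, 6}.
  Column 6 already contains {2, 3, 4, 5, 6}.
  Its 2×3 block (box 2) already contains {3, 4, 5, 6}.
  The only value from 1–6 not eliminated is 1, so r1c6 = 1.
For r1c5:
  Consider where 2 can go in box 2.
  r1c6 is out (column 6 already has a 2).
  So the only cell in box 2 that can hold 2 is r1c5.
  So r1c5 = 2.

1,2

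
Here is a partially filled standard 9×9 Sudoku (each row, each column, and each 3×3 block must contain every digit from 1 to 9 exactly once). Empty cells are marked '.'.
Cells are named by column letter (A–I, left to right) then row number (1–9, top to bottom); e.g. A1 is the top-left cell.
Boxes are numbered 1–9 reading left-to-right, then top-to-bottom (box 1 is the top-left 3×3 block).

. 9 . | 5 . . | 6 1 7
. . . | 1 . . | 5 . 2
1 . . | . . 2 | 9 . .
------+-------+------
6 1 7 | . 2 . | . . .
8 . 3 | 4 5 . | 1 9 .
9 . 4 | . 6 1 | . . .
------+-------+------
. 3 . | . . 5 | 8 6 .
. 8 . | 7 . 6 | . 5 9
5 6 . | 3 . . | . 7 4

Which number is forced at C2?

6

Cell C2 itself could take any of {6, 8} by direct elimination.
Consider where 6 can go in row 2.
A2 is out (column A already has a 6).
B2 is out (column B already has a 6).
E2 is out (column E already has a 6).
F2 is out (column F already has a 6).
H2 is out (column H already has a 6).
So the only cell in row 2 that can hold 6 is C2.
Therefore C2 = 6.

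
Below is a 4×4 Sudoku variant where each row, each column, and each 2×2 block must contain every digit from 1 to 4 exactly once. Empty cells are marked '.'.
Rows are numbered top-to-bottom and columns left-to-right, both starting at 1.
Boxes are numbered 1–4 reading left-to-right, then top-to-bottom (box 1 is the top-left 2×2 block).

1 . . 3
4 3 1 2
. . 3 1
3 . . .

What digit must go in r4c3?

Cell r4c3 itself could take any of {2, 4} by direct elimination.
Consider where 2 can go in box 4.
r4c4 is out (column 4 already has a 2).
So the only cell in box 4 that can hold 2 is r4c3.
Therefore r4c3 = 2.

2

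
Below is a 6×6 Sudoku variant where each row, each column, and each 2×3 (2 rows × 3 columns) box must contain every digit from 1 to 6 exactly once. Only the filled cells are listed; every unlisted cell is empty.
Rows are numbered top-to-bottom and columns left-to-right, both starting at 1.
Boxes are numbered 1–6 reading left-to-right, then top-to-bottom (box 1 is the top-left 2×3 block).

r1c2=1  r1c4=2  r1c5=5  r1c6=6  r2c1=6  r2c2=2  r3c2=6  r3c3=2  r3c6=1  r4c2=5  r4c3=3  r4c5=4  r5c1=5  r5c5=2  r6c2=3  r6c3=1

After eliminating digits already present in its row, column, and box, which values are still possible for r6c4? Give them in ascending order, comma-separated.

4,5,6

Row 6 already contains {1, 3}.
Column 4 already contains {2}.
Its 2×3 block (box 6) already contains {2}.
Removing those from 1–6 leaves {4, 5, 6} as the candidates for r6c4.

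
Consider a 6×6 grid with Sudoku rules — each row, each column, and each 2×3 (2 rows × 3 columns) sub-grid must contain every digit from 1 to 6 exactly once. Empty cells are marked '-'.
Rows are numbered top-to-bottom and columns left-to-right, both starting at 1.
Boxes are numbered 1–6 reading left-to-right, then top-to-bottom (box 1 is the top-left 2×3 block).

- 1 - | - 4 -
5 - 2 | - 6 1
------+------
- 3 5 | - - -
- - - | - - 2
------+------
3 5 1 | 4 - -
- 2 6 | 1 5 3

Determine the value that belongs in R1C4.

Cell R1C4 itself could take any of {2, 3, 5} by direct elimination.
Consider where 2 can go in column 4.
R2C4 is out (row 2 already has a 2).
R3C4 is out (box 4 already has a 2).
R4C4 is out (row 4 already has a 2).
So the only cell in column 4 that can hold 2 is R1C4.
Therefore R1C4 = 2.

2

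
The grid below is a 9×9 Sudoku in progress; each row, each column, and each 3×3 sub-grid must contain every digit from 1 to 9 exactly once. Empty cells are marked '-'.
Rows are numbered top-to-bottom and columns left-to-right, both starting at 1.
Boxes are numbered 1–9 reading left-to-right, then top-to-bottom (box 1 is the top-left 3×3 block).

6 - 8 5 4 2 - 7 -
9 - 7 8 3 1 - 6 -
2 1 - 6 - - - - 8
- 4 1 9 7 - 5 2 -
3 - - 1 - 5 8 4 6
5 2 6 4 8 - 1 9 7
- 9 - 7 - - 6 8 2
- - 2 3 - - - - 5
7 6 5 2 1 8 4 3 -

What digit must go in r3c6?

7

Cell r3c6 itself could take any of {7, 9} by direct elimination.
Consider where 7 can go in column 6.
r4c6 is out (row 4 already has a 7).
r6c6 is out (row 6 already has a 7).
r7c6 is out (row 7 already has a 7).
r8c6 is out (box 8 already has a 7).
So the only cell in column 6 that can hold 7 is r3c6.
Therefore r3c6 = 7.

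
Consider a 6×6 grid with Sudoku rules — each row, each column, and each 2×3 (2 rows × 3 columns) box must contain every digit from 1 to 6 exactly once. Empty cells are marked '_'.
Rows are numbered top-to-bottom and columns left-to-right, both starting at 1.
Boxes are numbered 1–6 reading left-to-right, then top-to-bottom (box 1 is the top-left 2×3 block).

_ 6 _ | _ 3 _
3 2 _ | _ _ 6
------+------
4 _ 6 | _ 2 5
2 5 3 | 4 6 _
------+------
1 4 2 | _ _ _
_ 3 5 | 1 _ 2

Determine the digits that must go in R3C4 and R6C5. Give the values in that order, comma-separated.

For R3C4:
  Row 3 already contains {2, 4, 5, 6}.
  Column 4 already contains {1, 4}.
  Its 2×3 block (box 4) already contains {2, 4, 5, 6}.
  The only value from 1–6 not eliminated is 3, so R3C4 = 3.
For R6C5:
  Row 6 already contains {1, 2, 3, 5}.
  Column 5 already contains {2, 3, 6}.
  Its 2×3 block (box 6) already contains {1, 2}.
  The only value from 1–6 not eliminated is 4, so R6C5 = 4.

3,4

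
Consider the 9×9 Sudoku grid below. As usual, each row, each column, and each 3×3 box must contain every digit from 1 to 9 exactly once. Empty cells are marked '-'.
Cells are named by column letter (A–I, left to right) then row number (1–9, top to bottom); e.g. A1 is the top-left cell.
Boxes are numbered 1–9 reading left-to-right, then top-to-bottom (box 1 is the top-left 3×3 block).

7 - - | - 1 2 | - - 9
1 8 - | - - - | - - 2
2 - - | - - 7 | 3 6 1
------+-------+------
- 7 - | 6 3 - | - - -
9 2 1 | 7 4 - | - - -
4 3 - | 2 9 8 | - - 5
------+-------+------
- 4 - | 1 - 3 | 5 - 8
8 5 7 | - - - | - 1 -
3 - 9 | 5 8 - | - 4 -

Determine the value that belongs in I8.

Cell I8 itself could take any of {3, 6} by direct elimination.
Consider where 3 can go in row 8.
D8 is out (box 8 already has a 3).
E8 is out (column E already has a 3).
F8 is out (column F already has a 3).
G8 is out (column G already has a 3).
So the only cell in row 8 that can hold 3 is I8.
Therefore I8 = 3.

3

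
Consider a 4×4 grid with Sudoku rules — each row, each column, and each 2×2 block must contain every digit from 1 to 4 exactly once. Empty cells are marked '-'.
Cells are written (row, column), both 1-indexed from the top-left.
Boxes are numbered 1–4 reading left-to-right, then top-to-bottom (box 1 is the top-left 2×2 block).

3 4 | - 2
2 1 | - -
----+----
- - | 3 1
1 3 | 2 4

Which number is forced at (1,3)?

Row 1 already contains {2, 3, 4}.
Column 3 already contains {2, 3}.
Its 2×2 block (box 2) already contains {2}.
The only value from 1–4 not eliminated is 1, so (1,3) = 1.

1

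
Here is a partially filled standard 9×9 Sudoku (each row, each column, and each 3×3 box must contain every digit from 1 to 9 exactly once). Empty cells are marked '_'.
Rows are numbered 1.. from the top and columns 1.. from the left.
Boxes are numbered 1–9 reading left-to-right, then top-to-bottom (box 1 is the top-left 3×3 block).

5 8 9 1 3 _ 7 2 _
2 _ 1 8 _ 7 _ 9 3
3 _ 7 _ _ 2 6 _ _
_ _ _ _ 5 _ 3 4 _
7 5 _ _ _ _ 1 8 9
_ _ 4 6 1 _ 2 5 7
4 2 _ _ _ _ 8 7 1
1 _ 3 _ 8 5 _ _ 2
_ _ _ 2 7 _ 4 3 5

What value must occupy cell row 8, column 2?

Cell row 8, column 2 itself could take any of {6, 7, 9} by direct elimination.
Consider where 7 can go in row 8.
row 8, column 4 is out (box 8 already has a 7).
row 8, column 7 is out (column 7 already has a 7).
row 8, column 8 is out (column 8 already has a 7).
So the only cell in row 8 that can hold 7 is row 8, column 2.
Therefore row 8, column 2 = 7.

7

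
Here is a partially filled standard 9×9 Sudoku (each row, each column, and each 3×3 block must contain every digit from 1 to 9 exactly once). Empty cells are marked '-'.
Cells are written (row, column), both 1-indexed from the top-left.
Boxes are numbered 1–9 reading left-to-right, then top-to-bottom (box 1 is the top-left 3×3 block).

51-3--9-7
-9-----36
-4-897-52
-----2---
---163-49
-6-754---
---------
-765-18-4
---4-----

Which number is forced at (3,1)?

Cell (3,1) itself could take any of {3, 6} by direct elimination.
Consider where 6 can go in row 3.
(3,3) is out (column 3 already has a 6).
(3,7) is out (box 3 already has a 6).
So the only cell in row 3 that can hold 6 is (3,1).
Therefore (3,1) = 6.

6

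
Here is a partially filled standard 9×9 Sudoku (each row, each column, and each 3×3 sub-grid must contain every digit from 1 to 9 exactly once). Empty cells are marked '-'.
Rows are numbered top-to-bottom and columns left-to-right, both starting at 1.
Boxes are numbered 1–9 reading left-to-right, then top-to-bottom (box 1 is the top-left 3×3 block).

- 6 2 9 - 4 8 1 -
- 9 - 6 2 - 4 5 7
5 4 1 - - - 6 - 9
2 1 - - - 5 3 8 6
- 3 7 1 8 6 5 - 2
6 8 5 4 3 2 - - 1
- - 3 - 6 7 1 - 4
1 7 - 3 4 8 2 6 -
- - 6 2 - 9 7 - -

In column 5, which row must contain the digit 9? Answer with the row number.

4

Consider where 9 can go in column 5.
r1c5 is out (row 1 already has a 9).
r3c5 is out (row 3 already has a 9).
r9c5 is out (row 9 already has a 9).
So the only cell in column 5 that can hold 9 is r4c5.
That is row 4.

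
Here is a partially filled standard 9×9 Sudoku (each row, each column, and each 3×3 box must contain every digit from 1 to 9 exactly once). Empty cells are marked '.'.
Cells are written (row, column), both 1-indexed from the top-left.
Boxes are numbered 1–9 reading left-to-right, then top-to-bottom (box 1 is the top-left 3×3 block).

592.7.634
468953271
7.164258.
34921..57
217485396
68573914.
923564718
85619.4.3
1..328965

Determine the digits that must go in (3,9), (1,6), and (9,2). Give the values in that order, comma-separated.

9,1,7

For (3,9):
  Row 3 already contains {1, 2, 4, 5, 6, 7, 8}.
  Column 9 already contains {1, 3, 4, 5, 6, 7, 8}.
  Its 3×3 block (box 3) already contains {1, 2, 3, 4, 5, 6, 7, 8}.
  The only value from 1–9 not eliminated is 9, so (3,9) = 9.
For (1,6):
  Row 1 already contains {2, 3, 4, 5, 6, 7, 9}.
  Column 6 already contains {2, 3, 4, 5, 8, 9}.
  Its 3×3 block (box 2) already contains {2, 3, 4, 5, 6, 7, 9}.
  The only value from 1–9 not eliminated is 1, so (1,6) = 1.
For (9,2):
  Row 9 already contains {1, 2, 3, 5, 6, 8, 9}.
  Column 2 already contains {1, 2, 4, 5, 6, 8, 9}.
  Its 3×3 block (box 7) already contains {1, 2, 3, 5, 6, 8, 9}.
  The only value from 1–9 not eliminated is 7, so (9,2) = 7.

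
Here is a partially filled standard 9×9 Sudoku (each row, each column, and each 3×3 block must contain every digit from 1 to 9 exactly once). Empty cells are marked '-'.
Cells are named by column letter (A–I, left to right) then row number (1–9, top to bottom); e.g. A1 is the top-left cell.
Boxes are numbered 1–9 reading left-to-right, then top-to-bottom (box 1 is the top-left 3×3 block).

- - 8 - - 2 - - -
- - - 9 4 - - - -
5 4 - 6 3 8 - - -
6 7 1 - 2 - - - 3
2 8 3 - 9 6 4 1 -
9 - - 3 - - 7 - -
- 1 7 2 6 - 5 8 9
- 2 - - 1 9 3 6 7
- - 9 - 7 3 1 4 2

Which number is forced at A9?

8

Row 9 already contains {1, 2, 3, 4, 7, 9}.
Column A already contains {2, 5, 6, 9}.
Its 3×3 block (box 7) already contains {1, 2, 7, 9}.
The only value from 1–9 not eliminated is 8, so A9 = 8.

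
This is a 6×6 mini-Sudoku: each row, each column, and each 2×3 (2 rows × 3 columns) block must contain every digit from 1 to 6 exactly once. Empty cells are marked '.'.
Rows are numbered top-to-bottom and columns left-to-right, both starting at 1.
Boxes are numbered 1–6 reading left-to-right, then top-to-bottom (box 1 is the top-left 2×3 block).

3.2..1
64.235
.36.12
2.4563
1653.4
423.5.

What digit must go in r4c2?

Row 4 already contains {2, 3, 4, 5, 6}.
Column 2 already contains {2, 3, 4, 6}.
Its 2×3 block (box 3) already contains {2, 3, 4, 6}.
The only value from 1–6 not eliminated is 1, so r4c2 = 1.

1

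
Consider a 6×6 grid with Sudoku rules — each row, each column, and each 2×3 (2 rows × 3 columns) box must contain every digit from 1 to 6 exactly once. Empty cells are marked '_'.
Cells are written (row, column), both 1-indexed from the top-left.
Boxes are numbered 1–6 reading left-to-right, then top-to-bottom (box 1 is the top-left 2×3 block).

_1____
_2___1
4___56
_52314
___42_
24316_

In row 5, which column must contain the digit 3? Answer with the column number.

Consider where 3 can go in row 5.
(5,1) is out (box 5 already has a 3).
(5,2) is out (box 5 already has a 3).
(5,3) is out (column 3 already has a 3).
So the only cell in row 5 that can hold 3 is (5,6).
That is column 6.

6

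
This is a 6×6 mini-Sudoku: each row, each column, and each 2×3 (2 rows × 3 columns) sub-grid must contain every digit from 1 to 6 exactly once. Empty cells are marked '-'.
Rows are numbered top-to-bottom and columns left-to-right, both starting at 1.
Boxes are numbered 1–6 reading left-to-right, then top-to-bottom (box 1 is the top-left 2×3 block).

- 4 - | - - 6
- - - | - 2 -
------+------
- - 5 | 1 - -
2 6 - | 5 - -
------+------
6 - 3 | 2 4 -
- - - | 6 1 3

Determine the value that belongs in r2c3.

Cell r2c3 itself could take any of {1, 6} by direct elimination.
Consider where 6 can go in row 2.
r2c1 is out (column 1 already has a 6).
r2c2 is out (column 2 already has a 6).
r2c4 is out (column 4 already has a 6).
r2c6 is out (column 6 already has a 6).
So the only cell in row 2 that can hold 6 is r2c3.
Therefore r2c3 = 6.

6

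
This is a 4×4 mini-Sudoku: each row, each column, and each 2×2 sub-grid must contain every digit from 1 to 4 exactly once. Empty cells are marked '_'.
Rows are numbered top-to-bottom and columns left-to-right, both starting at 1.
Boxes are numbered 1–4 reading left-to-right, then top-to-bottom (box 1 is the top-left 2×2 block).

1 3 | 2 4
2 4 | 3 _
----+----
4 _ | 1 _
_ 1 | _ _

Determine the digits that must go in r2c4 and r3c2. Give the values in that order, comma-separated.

1,2

For r2c4:
  Row 2 already contains {2, 3, 4}.
  Column 4 already contains {4}.
  Its 2×2 block (box 2) already contains {2, 3, 4}.
  The only value from 1–4 not eliminated is 1, so r2c4 = 1.
For r3c2:
  Row 3 already contains {1, 4}.
  Column 2 already contains {1, 3, 4}.
  Its 2×2 block (box 3) already contains {1, 4}.
  The only value from 1–4 not eliminated is 2, so r3c2 = 2.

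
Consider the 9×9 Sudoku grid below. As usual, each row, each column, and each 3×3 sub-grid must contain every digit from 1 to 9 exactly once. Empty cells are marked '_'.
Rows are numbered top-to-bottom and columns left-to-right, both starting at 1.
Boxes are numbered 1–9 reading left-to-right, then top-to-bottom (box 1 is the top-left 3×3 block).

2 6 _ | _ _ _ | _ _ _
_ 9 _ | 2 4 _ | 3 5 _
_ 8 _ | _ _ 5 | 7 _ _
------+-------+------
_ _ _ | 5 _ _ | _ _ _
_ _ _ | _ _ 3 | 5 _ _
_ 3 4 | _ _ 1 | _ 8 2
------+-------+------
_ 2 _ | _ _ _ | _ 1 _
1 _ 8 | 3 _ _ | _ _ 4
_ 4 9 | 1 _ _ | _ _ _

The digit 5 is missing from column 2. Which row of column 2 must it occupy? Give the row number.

Consider where 5 can go in column 2.
R4C2 is out (row 4 already has a 5).
R5C2 is out (row 5 already has a 5).
So the only cell in column 2 that can hold 5 is R8C2.
That is row 8.

8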